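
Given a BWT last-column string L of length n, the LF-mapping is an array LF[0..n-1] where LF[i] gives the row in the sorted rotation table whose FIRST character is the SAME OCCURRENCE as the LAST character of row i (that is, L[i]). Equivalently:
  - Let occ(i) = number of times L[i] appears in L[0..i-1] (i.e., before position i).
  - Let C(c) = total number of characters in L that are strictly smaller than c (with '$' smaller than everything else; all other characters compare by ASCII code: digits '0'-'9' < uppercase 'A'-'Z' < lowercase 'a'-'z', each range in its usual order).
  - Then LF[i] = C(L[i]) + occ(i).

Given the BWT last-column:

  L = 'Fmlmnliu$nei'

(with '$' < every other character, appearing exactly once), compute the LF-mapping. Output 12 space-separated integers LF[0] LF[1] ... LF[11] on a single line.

Answer: 1 7 5 8 9 6 3 11 0 10 2 4

Derivation:
Char counts: '$':1, 'F':1, 'e':1, 'i':2, 'l':2, 'm':2, 'n':2, 'u':1
C (first-col start): C('$')=0, C('F')=1, C('e')=2, C('i')=3, C('l')=5, C('m')=7, C('n')=9, C('u')=11
L[0]='F': occ=0, LF[0]=C('F')+0=1+0=1
L[1]='m': occ=0, LF[1]=C('m')+0=7+0=7
L[2]='l': occ=0, LF[2]=C('l')+0=5+0=5
L[3]='m': occ=1, LF[3]=C('m')+1=7+1=8
L[4]='n': occ=0, LF[4]=C('n')+0=9+0=9
L[5]='l': occ=1, LF[5]=C('l')+1=5+1=6
L[6]='i': occ=0, LF[6]=C('i')+0=3+0=3
L[7]='u': occ=0, LF[7]=C('u')+0=11+0=11
L[8]='$': occ=0, LF[8]=C('$')+0=0+0=0
L[9]='n': occ=1, LF[9]=C('n')+1=9+1=10
L[10]='e': occ=0, LF[10]=C('e')+0=2+0=2
L[11]='i': occ=1, LF[11]=C('i')+1=3+1=4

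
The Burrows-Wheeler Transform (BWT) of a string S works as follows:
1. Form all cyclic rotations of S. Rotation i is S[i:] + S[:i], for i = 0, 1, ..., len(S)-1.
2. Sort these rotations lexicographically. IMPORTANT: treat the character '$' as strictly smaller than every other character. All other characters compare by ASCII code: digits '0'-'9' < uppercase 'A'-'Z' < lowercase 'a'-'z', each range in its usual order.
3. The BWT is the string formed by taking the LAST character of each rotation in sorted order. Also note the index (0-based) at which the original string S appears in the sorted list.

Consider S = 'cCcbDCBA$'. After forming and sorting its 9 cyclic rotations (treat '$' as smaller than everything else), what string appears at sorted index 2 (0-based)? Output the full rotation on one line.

All 9 rotations (rotation i = S[i:]+S[:i]):
  rot[0] = cCcbDCBA$
  rot[1] = CcbDCBA$c
  rot[2] = cbDCBA$cC
  rot[3] = bDCBA$cCc
  rot[4] = DCBA$cCcb
  rot[5] = CBA$cCcbD
  rot[6] = BA$cCcbDC
  rot[7] = A$cCcbDCB
  rot[8] = $cCcbDCBA
Sorted (with $ < everything):
  sorted[0] = $cCcbDCBA
  sorted[1] = A$cCcbDCB
  sorted[2] = BA$cCcbDC
  sorted[3] = CBA$cCcbD
  sorted[4] = CcbDCBA$c
  sorted[5] = DCBA$cCcb
  sorted[6] = bDCBA$cCc
  sorted[7] = cCcbDCBA$
  sorted[8] = cbDCBA$cC
sorted[2] = BA$cCcbDC

Answer: BA$cCcbDC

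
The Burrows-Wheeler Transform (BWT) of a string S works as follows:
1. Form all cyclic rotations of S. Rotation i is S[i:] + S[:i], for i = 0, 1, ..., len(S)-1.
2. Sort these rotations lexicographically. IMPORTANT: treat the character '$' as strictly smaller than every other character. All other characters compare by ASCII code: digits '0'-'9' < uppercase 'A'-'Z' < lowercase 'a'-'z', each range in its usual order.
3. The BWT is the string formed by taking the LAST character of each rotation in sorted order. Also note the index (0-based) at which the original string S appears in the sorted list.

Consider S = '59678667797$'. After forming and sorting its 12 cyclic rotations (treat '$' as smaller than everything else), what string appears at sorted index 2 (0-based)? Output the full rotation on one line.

All 12 rotations (rotation i = S[i:]+S[:i]):
  rot[0] = 59678667797$
  rot[1] = 9678667797$5
  rot[2] = 678667797$59
  rot[3] = 78667797$596
  rot[4] = 8667797$5967
  rot[5] = 667797$59678
  rot[6] = 67797$596786
  rot[7] = 7797$5967866
  rot[8] = 797$59678667
  rot[9] = 97$596786677
  rot[10] = 7$5967866779
  rot[11] = $59678667797
Sorted (with $ < everything):
  sorted[0] = $59678667797
  sorted[1] = 59678667797$
  sorted[2] = 667797$59678
  sorted[3] = 67797$596786
  sorted[4] = 678667797$59
  sorted[5] = 7$5967866779
  sorted[6] = 7797$5967866
  sorted[7] = 78667797$596
  sorted[8] = 797$59678667
  sorted[9] = 8667797$5967
  sorted[10] = 9678667797$5
  sorted[11] = 97$596786677
sorted[2] = 667797$59678

Answer: 667797$59678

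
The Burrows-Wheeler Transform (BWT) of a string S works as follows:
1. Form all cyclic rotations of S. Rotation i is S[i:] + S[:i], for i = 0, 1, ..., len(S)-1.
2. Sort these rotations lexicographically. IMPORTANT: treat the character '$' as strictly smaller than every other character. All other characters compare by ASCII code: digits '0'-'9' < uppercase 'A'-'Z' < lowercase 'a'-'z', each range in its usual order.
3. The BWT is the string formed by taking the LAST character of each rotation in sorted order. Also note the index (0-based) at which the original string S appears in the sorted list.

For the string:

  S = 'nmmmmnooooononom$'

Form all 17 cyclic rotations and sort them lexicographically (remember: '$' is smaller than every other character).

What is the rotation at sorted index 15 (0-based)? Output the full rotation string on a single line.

Answer: oooononom$nmmmmno

Derivation:
All 17 rotations (rotation i = S[i:]+S[:i]):
  rot[0] = nmmmmnooooononom$
  rot[1] = mmmmnooooononom$n
  rot[2] = mmmnooooononom$nm
  rot[3] = mmnooooononom$nmm
  rot[4] = mnooooononom$nmmm
  rot[5] = nooooononom$nmmmm
  rot[6] = ooooononom$nmmmmn
  rot[7] = oooononom$nmmmmno
  rot[8] = ooononom$nmmmmnoo
  rot[9] = oononom$nmmmmnooo
  rot[10] = ononom$nmmmmnoooo
  rot[11] = nonom$nmmmmnooooo
  rot[12] = onom$nmmmmnooooon
  rot[13] = nom$nmmmmnooooono
  rot[14] = om$nmmmmnooooonon
  rot[15] = m$nmmmmnooooonono
  rot[16] = $nmmmmnooooononom
Sorted (with $ < everything):
  sorted[0] = $nmmmmnooooononom
  sorted[1] = m$nmmmmnooooonono
  sorted[2] = mmmmnooooononom$n
  sorted[3] = mmmnooooononom$nm
  sorted[4] = mmnooooononom$nmm
  sorted[5] = mnooooononom$nmmm
  sorted[6] = nmmmmnooooononom$
  sorted[7] = nom$nmmmmnooooono
  sorted[8] = nonom$nmmmmnooooo
  sorted[9] = nooooononom$nmmmm
  sorted[10] = om$nmmmmnooooonon
  sorted[11] = onom$nmmmmnooooon
  sorted[12] = ononom$nmmmmnoooo
  sorted[13] = oononom$nmmmmnooo
  sorted[14] = ooononom$nmmmmnoo
  sorted[15] = oooononom$nmmmmno
  sorted[16] = ooooononom$nmmmmn
sorted[15] = oooononom$nmmmmno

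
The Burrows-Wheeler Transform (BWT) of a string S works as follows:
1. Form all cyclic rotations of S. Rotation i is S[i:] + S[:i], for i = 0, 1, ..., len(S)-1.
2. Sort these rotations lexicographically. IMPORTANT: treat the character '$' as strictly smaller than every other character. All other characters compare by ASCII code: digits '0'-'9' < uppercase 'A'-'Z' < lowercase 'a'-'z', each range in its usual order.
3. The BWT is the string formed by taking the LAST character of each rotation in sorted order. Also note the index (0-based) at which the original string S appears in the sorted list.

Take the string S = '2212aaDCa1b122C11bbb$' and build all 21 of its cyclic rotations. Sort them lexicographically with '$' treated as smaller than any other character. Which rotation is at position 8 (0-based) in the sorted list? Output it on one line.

All 21 rotations (rotation i = S[i:]+S[:i]):
  rot[0] = 2212aaDCa1b122C11bbb$
  rot[1] = 212aaDCa1b122C11bbb$2
  rot[2] = 12aaDCa1b122C11bbb$22
  rot[3] = 2aaDCa1b122C11bbb$221
  rot[4] = aaDCa1b122C11bbb$2212
  rot[5] = aDCa1b122C11bbb$2212a
  rot[6] = DCa1b122C11bbb$2212aa
  rot[7] = Ca1b122C11bbb$2212aaD
  rot[8] = a1b122C11bbb$2212aaDC
  rot[9] = 1b122C11bbb$2212aaDCa
  rot[10] = b122C11bbb$2212aaDCa1
  rot[11] = 122C11bbb$2212aaDCa1b
  rot[12] = 22C11bbb$2212aaDCa1b1
  rot[13] = 2C11bbb$2212aaDCa1b12
  rot[14] = C11bbb$2212aaDCa1b122
  rot[15] = 11bbb$2212aaDCa1b122C
  rot[16] = 1bbb$2212aaDCa1b122C1
  rot[17] = bbb$2212aaDCa1b122C11
  rot[18] = bb$2212aaDCa1b122C11b
  rot[19] = b$2212aaDCa1b122C11bb
  rot[20] = $2212aaDCa1b122C11bbb
Sorted (with $ < everything):
  sorted[0] = $2212aaDCa1b122C11bbb
  sorted[1] = 11bbb$2212aaDCa1b122C
  sorted[2] = 122C11bbb$2212aaDCa1b
  sorted[3] = 12aaDCa1b122C11bbb$22
  sorted[4] = 1b122C11bbb$2212aaDCa
  sorted[5] = 1bbb$2212aaDCa1b122C1
  sorted[6] = 212aaDCa1b122C11bbb$2
  sorted[7] = 2212aaDCa1b122C11bbb$
  sorted[8] = 22C11bbb$2212aaDCa1b1
  sorted[9] = 2C11bbb$2212aaDCa1b12
  sorted[10] = 2aaDCa1b122C11bbb$221
  sorted[11] = C11bbb$2212aaDCa1b122
  sorted[12] = Ca1b122C11bbb$2212aaD
  sorted[13] = DCa1b122C11bbb$2212aa
  sorted[14] = a1b122C11bbb$2212aaDC
  sorted[15] = aDCa1b122C11bbb$2212a
  sorted[16] = aaDCa1b122C11bbb$2212
  sorted[17] = b$2212aaDCa1b122C11bb
  sorted[18] = b122C11bbb$2212aaDCa1
  sorted[19] = bb$2212aaDCa1b122C11b
  sorted[20] = bbb$2212aaDCa1b122C11
sorted[8] = 22C11bbb$2212aaDCa1b1

Answer: 22C11bbb$2212aaDCa1b1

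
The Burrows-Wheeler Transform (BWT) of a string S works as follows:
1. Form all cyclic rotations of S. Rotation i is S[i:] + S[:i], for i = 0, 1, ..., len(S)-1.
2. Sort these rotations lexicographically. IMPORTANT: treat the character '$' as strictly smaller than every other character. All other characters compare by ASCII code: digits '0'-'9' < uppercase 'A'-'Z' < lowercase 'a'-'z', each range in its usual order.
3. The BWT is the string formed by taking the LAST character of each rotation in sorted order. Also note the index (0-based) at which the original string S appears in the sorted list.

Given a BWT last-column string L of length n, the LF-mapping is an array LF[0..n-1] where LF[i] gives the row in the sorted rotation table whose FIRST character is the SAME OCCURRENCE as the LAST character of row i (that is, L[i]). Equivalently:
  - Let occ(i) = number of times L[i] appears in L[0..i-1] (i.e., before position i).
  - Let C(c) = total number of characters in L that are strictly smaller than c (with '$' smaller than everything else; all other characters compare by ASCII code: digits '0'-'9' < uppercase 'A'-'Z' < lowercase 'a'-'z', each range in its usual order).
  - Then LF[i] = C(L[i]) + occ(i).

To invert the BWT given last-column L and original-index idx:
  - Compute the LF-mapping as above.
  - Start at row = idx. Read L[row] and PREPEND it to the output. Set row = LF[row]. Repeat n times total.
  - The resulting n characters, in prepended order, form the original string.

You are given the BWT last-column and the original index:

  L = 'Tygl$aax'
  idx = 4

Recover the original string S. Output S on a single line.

Answer: galaxyT$

Derivation:
LF mapping: 1 7 4 5 0 2 3 6
Walk LF starting at row 4, prepending L[row]:
  step 1: row=4, L[4]='$', prepend. Next row=LF[4]=0
  step 2: row=0, L[0]='T', prepend. Next row=LF[0]=1
  step 3: row=1, L[1]='y', prepend. Next row=LF[1]=7
  step 4: row=7, L[7]='x', prepend. Next row=LF[7]=6
  step 5: row=6, L[6]='a', prepend. Next row=LF[6]=3
  step 6: row=3, L[3]='l', prepend. Next row=LF[3]=5
  step 7: row=5, L[5]='a', prepend. Next row=LF[5]=2
  step 8: row=2, L[2]='g', prepend. Next row=LF[2]=4
Reversed output: galaxyT$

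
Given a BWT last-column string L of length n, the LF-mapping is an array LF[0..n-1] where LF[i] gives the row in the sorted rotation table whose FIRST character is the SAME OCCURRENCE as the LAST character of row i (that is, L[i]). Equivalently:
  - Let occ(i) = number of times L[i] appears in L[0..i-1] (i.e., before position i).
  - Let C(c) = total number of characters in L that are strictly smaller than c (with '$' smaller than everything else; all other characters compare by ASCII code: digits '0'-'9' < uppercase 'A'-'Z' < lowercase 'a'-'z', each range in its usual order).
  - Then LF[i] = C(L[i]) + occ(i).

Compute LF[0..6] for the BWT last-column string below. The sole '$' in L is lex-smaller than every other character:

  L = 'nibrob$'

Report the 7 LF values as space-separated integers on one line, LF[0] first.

Char counts: '$':1, 'b':2, 'i':1, 'n':1, 'o':1, 'r':1
C (first-col start): C('$')=0, C('b')=1, C('i')=3, C('n')=4, C('o')=5, C('r')=6
L[0]='n': occ=0, LF[0]=C('n')+0=4+0=4
L[1]='i': occ=0, LF[1]=C('i')+0=3+0=3
L[2]='b': occ=0, LF[2]=C('b')+0=1+0=1
L[3]='r': occ=0, LF[3]=C('r')+0=6+0=6
L[4]='o': occ=0, LF[4]=C('o')+0=5+0=5
L[5]='b': occ=1, LF[5]=C('b')+1=1+1=2
L[6]='$': occ=0, LF[6]=C('$')+0=0+0=0

Answer: 4 3 1 6 5 2 0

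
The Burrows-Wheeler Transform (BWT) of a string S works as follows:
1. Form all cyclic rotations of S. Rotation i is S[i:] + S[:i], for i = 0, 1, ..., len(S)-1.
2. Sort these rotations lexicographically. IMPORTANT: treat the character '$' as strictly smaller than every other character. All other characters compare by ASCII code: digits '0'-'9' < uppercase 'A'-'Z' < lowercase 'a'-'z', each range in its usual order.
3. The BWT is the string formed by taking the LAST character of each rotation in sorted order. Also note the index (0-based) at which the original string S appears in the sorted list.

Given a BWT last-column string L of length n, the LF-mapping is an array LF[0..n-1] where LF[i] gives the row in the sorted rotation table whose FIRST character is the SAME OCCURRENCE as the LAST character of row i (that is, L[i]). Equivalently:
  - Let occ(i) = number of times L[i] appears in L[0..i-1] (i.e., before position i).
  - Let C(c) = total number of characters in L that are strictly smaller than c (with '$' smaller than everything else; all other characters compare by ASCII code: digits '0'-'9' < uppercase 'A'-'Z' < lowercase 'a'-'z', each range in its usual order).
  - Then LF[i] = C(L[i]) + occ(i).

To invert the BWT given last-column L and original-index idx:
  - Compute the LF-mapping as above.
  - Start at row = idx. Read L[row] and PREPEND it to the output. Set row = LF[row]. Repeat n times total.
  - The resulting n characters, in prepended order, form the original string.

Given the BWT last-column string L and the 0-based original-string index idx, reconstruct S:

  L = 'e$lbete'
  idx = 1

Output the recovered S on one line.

LF mapping: 2 0 5 1 3 6 4
Walk LF starting at row 1, prepending L[row]:
  step 1: row=1, L[1]='$', prepend. Next row=LF[1]=0
  step 2: row=0, L[0]='e', prepend. Next row=LF[0]=2
  step 3: row=2, L[2]='l', prepend. Next row=LF[2]=5
  step 4: row=5, L[5]='t', prepend. Next row=LF[5]=6
  step 5: row=6, L[6]='e', prepend. Next row=LF[6]=4
  step 6: row=4, L[4]='e', prepend. Next row=LF[4]=3
  step 7: row=3, L[3]='b', prepend. Next row=LF[3]=1
Reversed output: beetle$

Answer: beetle$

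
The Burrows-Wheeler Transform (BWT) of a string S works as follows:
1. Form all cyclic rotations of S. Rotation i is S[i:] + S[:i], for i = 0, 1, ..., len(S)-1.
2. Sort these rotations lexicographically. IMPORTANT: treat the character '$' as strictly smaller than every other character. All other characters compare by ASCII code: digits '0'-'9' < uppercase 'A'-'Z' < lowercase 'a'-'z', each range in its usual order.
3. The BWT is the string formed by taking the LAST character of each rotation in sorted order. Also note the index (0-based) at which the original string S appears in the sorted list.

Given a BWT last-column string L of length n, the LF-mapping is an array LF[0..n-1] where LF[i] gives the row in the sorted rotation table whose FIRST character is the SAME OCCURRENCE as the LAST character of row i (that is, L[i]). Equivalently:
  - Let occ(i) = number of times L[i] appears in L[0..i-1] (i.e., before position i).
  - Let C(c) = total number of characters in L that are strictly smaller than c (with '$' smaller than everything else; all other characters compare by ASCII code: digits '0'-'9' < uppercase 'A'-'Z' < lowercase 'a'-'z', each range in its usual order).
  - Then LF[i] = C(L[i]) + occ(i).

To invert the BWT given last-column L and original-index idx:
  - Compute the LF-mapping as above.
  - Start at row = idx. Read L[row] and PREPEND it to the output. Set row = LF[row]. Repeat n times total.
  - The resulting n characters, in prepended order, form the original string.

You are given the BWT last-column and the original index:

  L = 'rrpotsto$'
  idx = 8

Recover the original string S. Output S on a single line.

LF mapping: 4 5 3 1 7 6 8 2 0
Walk LF starting at row 8, prepending L[row]:
  step 1: row=8, L[8]='$', prepend. Next row=LF[8]=0
  step 2: row=0, L[0]='r', prepend. Next row=LF[0]=4
  step 3: row=4, L[4]='t', prepend. Next row=LF[4]=7
  step 4: row=7, L[7]='o', prepend. Next row=LF[7]=2
  step 5: row=2, L[2]='p', prepend. Next row=LF[2]=3
  step 6: row=3, L[3]='o', prepend. Next row=LF[3]=1
  step 7: row=1, L[1]='r', prepend. Next row=LF[1]=5
  step 8: row=5, L[5]='s', prepend. Next row=LF[5]=6
  step 9: row=6, L[6]='t', prepend. Next row=LF[6]=8
Reversed output: tsropotr$

Answer: tsropotr$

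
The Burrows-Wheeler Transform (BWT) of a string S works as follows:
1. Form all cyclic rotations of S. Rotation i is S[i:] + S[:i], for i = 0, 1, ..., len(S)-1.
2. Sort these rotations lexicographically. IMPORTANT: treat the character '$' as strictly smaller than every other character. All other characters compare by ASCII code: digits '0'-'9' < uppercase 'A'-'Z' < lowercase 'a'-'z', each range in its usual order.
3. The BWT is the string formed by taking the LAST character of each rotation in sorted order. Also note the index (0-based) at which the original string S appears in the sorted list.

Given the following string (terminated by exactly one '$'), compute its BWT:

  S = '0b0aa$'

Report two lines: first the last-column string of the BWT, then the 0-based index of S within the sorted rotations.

Answer: ab$a00
2

Derivation:
All 6 rotations (rotation i = S[i:]+S[:i]):
  rot[0] = 0b0aa$
  rot[1] = b0aa$0
  rot[2] = 0aa$0b
  rot[3] = aa$0b0
  rot[4] = a$0b0a
  rot[5] = $0b0aa
Sorted (with $ < everything):
  sorted[0] = $0b0aa  (last char: 'a')
  sorted[1] = 0aa$0b  (last char: 'b')
  sorted[2] = 0b0aa$  (last char: '$')
  sorted[3] = a$0b0a  (last char: 'a')
  sorted[4] = aa$0b0  (last char: '0')
  sorted[5] = b0aa$0  (last char: '0')
Last column: ab$a00
Original string S is at sorted index 2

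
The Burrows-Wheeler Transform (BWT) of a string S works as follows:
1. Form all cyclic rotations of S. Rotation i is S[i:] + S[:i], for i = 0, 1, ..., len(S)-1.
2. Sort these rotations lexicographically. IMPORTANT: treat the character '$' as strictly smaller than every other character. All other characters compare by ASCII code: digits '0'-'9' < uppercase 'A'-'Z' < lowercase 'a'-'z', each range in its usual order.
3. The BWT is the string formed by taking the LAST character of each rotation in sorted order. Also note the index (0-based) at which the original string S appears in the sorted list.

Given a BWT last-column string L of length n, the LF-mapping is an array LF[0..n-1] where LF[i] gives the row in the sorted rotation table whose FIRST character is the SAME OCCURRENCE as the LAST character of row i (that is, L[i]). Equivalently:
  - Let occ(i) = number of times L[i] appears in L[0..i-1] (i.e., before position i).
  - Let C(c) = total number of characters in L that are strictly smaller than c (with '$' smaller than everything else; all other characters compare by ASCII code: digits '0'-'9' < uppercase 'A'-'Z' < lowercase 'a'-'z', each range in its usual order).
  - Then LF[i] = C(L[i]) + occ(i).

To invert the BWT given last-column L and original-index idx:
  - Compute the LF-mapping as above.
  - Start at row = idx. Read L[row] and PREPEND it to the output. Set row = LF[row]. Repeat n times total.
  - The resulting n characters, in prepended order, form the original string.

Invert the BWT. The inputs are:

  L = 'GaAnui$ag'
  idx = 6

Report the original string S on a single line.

LF mapping: 2 3 1 7 8 6 0 4 5
Walk LF starting at row 6, prepending L[row]:
  step 1: row=6, L[6]='$', prepend. Next row=LF[6]=0
  step 2: row=0, L[0]='G', prepend. Next row=LF[0]=2
  step 3: row=2, L[2]='A', prepend. Next row=LF[2]=1
  step 4: row=1, L[1]='a', prepend. Next row=LF[1]=3
  step 5: row=3, L[3]='n', prepend. Next row=LF[3]=7
  step 6: row=7, L[7]='a', prepend. Next row=LF[7]=4
  step 7: row=4, L[4]='u', prepend. Next row=LF[4]=8
  step 8: row=8, L[8]='g', prepend. Next row=LF[8]=5
  step 9: row=5, L[5]='i', prepend. Next row=LF[5]=6
Reversed output: iguanaAG$

Answer: iguanaAG$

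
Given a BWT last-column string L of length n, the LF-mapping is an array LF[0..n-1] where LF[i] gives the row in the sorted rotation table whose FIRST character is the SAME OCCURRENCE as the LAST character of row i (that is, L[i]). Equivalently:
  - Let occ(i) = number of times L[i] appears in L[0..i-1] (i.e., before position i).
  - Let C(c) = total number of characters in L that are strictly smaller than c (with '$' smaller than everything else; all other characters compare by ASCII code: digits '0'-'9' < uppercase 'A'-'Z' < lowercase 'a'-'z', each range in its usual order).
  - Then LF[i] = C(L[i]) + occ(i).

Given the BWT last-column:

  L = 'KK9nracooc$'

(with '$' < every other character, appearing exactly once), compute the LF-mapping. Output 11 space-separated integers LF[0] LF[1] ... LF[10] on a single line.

Char counts: '$':1, '9':1, 'K':2, 'a':1, 'c':2, 'n':1, 'o':2, 'r':1
C (first-col start): C('$')=0, C('9')=1, C('K')=2, C('a')=4, C('c')=5, C('n')=7, C('o')=8, C('r')=10
L[0]='K': occ=0, LF[0]=C('K')+0=2+0=2
L[1]='K': occ=1, LF[1]=C('K')+1=2+1=3
L[2]='9': occ=0, LF[2]=C('9')+0=1+0=1
L[3]='n': occ=0, LF[3]=C('n')+0=7+0=7
L[4]='r': occ=0, LF[4]=C('r')+0=10+0=10
L[5]='a': occ=0, LF[5]=C('a')+0=4+0=4
L[6]='c': occ=0, LF[6]=C('c')+0=5+0=5
L[7]='o': occ=0, LF[7]=C('o')+0=8+0=8
L[8]='o': occ=1, LF[8]=C('o')+1=8+1=9
L[9]='c': occ=1, LF[9]=C('c')+1=5+1=6
L[10]='$': occ=0, LF[10]=C('$')+0=0+0=0

Answer: 2 3 1 7 10 4 5 8 9 6 0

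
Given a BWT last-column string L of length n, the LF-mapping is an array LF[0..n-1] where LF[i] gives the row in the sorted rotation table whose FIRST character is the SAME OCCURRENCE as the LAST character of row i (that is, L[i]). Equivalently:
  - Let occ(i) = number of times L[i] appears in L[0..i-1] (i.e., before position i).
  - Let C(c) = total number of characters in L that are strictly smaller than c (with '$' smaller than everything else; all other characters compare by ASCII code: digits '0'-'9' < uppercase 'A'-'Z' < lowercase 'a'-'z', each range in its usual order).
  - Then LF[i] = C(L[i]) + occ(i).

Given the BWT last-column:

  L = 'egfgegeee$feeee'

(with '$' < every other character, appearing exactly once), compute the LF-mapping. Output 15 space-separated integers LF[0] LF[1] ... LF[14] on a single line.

Answer: 1 12 10 13 2 14 3 4 5 0 11 6 7 8 9

Derivation:
Char counts: '$':1, 'e':9, 'f':2, 'g':3
C (first-col start): C('$')=0, C('e')=1, C('f')=10, C('g')=12
L[0]='e': occ=0, LF[0]=C('e')+0=1+0=1
L[1]='g': occ=0, LF[1]=C('g')+0=12+0=12
L[2]='f': occ=0, LF[2]=C('f')+0=10+0=10
L[3]='g': occ=1, LF[3]=C('g')+1=12+1=13
L[4]='e': occ=1, LF[4]=C('e')+1=1+1=2
L[5]='g': occ=2, LF[5]=C('g')+2=12+2=14
L[6]='e': occ=2, LF[6]=C('e')+2=1+2=3
L[7]='e': occ=3, LF[7]=C('e')+3=1+3=4
L[8]='e': occ=4, LF[8]=C('e')+4=1+4=5
L[9]='$': occ=0, LF[9]=C('$')+0=0+0=0
L[10]='f': occ=1, LF[10]=C('f')+1=10+1=11
L[11]='e': occ=5, LF[11]=C('e')+5=1+5=6
L[12]='e': occ=6, LF[12]=C('e')+6=1+6=7
L[13]='e': occ=7, LF[13]=C('e')+7=1+7=8
L[14]='e': occ=8, LF[14]=C('e')+8=1+8=9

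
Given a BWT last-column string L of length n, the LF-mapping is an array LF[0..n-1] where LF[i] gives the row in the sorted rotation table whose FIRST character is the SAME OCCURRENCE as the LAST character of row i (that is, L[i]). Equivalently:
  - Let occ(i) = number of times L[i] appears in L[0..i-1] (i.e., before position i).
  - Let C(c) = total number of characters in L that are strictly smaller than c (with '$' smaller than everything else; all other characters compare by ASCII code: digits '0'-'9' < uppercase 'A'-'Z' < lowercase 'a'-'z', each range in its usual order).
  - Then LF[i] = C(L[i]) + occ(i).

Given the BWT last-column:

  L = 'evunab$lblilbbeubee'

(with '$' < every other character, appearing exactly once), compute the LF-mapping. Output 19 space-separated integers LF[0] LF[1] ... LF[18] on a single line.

Answer: 7 18 16 15 1 2 0 12 3 13 11 14 4 5 8 17 6 9 10

Derivation:
Char counts: '$':1, 'a':1, 'b':5, 'e':4, 'i':1, 'l':3, 'n':1, 'u':2, 'v':1
C (first-col start): C('$')=0, C('a')=1, C('b')=2, C('e')=7, C('i')=11, C('l')=12, C('n')=15, C('u')=16, C('v')=18
L[0]='e': occ=0, LF[0]=C('e')+0=7+0=7
L[1]='v': occ=0, LF[1]=C('v')+0=18+0=18
L[2]='u': occ=0, LF[2]=C('u')+0=16+0=16
L[3]='n': occ=0, LF[3]=C('n')+0=15+0=15
L[4]='a': occ=0, LF[4]=C('a')+0=1+0=1
L[5]='b': occ=0, LF[5]=C('b')+0=2+0=2
L[6]='$': occ=0, LF[6]=C('$')+0=0+0=0
L[7]='l': occ=0, LF[7]=C('l')+0=12+0=12
L[8]='b': occ=1, LF[8]=C('b')+1=2+1=3
L[9]='l': occ=1, LF[9]=C('l')+1=12+1=13
L[10]='i': occ=0, LF[10]=C('i')+0=11+0=11
L[11]='l': occ=2, LF[11]=C('l')+2=12+2=14
L[12]='b': occ=2, LF[12]=C('b')+2=2+2=4
L[13]='b': occ=3, LF[13]=C('b')+3=2+3=5
L[14]='e': occ=1, LF[14]=C('e')+1=7+1=8
L[15]='u': occ=1, LF[15]=C('u')+1=16+1=17
L[16]='b': occ=4, LF[16]=C('b')+4=2+4=6
L[17]='e': occ=2, LF[17]=C('e')+2=7+2=9
L[18]='e': occ=3, LF[18]=C('e')+3=7+3=10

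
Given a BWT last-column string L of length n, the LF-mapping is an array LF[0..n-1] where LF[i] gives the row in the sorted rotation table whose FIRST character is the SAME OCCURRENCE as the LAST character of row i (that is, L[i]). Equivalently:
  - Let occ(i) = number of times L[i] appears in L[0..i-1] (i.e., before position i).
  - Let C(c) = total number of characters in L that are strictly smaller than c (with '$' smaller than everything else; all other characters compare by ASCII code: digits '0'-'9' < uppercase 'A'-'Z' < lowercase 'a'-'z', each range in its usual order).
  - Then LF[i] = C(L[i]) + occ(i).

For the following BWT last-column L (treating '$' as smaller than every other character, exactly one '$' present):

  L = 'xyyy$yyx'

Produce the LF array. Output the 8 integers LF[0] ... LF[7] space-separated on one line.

Answer: 1 3 4 5 0 6 7 2

Derivation:
Char counts: '$':1, 'x':2, 'y':5
C (first-col start): C('$')=0, C('x')=1, C('y')=3
L[0]='x': occ=0, LF[0]=C('x')+0=1+0=1
L[1]='y': occ=0, LF[1]=C('y')+0=3+0=3
L[2]='y': occ=1, LF[2]=C('y')+1=3+1=4
L[3]='y': occ=2, LF[3]=C('y')+2=3+2=5
L[4]='$': occ=0, LF[4]=C('$')+0=0+0=0
L[5]='y': occ=3, LF[5]=C('y')+3=3+3=6
L[6]='y': occ=4, LF[6]=C('y')+4=3+4=7
L[7]='x': occ=1, LF[7]=C('x')+1=1+1=2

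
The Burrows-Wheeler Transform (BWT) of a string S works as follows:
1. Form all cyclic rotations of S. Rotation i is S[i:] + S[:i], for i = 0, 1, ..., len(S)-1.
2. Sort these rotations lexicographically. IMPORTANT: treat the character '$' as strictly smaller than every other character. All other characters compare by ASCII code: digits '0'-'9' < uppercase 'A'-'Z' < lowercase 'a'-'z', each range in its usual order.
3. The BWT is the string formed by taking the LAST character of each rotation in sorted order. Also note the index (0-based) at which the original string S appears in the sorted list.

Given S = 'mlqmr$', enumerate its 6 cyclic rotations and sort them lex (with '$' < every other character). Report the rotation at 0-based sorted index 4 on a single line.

Answer: qmr$ml

Derivation:
All 6 rotations (rotation i = S[i:]+S[:i]):
  rot[0] = mlqmr$
  rot[1] = lqmr$m
  rot[2] = qmr$ml
  rot[3] = mr$mlq
  rot[4] = r$mlqm
  rot[5] = $mlqmr
Sorted (with $ < everything):
  sorted[0] = $mlqmr
  sorted[1] = lqmr$m
  sorted[2] = mlqmr$
  sorted[3] = mr$mlq
  sorted[4] = qmr$ml
  sorted[5] = r$mlqm
sorted[4] = qmr$ml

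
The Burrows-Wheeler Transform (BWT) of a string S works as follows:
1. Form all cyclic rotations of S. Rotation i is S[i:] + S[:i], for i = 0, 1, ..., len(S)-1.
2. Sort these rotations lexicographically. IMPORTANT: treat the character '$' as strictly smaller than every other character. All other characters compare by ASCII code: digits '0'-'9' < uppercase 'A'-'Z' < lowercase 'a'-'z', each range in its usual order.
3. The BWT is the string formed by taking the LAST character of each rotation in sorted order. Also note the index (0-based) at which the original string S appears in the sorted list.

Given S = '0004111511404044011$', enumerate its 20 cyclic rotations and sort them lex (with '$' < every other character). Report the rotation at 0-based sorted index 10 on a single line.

All 20 rotations (rotation i = S[i:]+S[:i]):
  rot[0] = 0004111511404044011$
  rot[1] = 004111511404044011$0
  rot[2] = 04111511404044011$00
  rot[3] = 4111511404044011$000
  rot[4] = 111511404044011$0004
  rot[5] = 11511404044011$00041
  rot[6] = 1511404044011$000411
  rot[7] = 511404044011$0004111
  rot[8] = 11404044011$00041115
  rot[9] = 1404044011$000411151
  rot[10] = 404044011$0004111511
  rot[11] = 04044011$00041115114
  rot[12] = 4044011$000411151140
  rot[13] = 044011$0004111511404
  rot[14] = 44011$00041115114040
  rot[15] = 4011$000411151140404
  rot[16] = 011$0004111511404044
  rot[17] = 11$00041115114040440
  rot[18] = 1$000411151140404401
  rot[19] = $0004111511404044011
Sorted (with $ < everything):
  sorted[0] = $0004111511404044011
  sorted[1] = 0004111511404044011$
  sorted[2] = 004111511404044011$0
  sorted[3] = 011$0004111511404044
  sorted[4] = 04044011$00041115114
  sorted[5] = 04111511404044011$00
  sorted[6] = 044011$0004111511404
  sorted[7] = 1$000411151140404401
  sorted[8] = 11$00041115114040440
  sorted[9] = 111511404044011$0004
  sorted[10] = 11404044011$00041115
  sorted[11] = 11511404044011$00041
  sorted[12] = 1404044011$000411151
  sorted[13] = 1511404044011$000411
  sorted[14] = 4011$000411151140404
  sorted[15] = 404044011$0004111511
  sorted[16] = 4044011$000411151140
  sorted[17] = 4111511404044011$000
  sorted[18] = 44011$00041115114040
  sorted[19] = 511404044011$0004111
sorted[10] = 11404044011$00041115

Answer: 11404044011$00041115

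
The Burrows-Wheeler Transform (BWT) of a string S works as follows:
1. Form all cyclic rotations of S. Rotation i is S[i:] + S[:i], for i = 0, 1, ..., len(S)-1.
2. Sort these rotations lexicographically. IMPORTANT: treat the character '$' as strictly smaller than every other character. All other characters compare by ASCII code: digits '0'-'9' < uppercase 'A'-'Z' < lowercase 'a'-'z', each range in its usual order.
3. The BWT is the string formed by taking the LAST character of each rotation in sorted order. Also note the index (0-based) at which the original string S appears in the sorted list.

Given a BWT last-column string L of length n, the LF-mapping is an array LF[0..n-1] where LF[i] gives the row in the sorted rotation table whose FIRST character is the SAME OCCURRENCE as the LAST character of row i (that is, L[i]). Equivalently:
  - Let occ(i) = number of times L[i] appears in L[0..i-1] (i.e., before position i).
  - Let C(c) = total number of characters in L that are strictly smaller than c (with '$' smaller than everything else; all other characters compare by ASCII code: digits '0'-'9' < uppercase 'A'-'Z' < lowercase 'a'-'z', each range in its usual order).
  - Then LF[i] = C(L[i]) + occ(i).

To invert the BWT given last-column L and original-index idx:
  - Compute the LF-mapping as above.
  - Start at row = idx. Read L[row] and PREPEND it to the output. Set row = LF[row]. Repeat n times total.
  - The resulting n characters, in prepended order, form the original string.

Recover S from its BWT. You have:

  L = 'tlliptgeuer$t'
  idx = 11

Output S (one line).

LF mapping: 9 5 6 4 7 10 3 1 12 2 8 0 11
Walk LF starting at row 11, prepending L[row]:
  step 1: row=11, L[11]='$', prepend. Next row=LF[11]=0
  step 2: row=0, L[0]='t', prepend. Next row=LF[0]=9
  step 3: row=9, L[9]='e', prepend. Next row=LF[9]=2
  step 4: row=2, L[2]='l', prepend. Next row=LF[2]=6
  step 5: row=6, L[6]='g', prepend. Next row=LF[6]=3
  step 6: row=3, L[3]='i', prepend. Next row=LF[3]=4
  step 7: row=4, L[4]='p', prepend. Next row=LF[4]=7
  step 8: row=7, L[7]='e', prepend. Next row=LF[7]=1
  step 9: row=1, L[1]='l', prepend. Next row=LF[1]=5
  step 10: row=5, L[5]='t', prepend. Next row=LF[5]=10
  step 11: row=10, L[10]='r', prepend. Next row=LF[10]=8
  step 12: row=8, L[8]='u', prepend. Next row=LF[8]=12
  step 13: row=12, L[12]='t', prepend. Next row=LF[12]=11
Reversed output: turtlepiglet$

Answer: turtlepiglet$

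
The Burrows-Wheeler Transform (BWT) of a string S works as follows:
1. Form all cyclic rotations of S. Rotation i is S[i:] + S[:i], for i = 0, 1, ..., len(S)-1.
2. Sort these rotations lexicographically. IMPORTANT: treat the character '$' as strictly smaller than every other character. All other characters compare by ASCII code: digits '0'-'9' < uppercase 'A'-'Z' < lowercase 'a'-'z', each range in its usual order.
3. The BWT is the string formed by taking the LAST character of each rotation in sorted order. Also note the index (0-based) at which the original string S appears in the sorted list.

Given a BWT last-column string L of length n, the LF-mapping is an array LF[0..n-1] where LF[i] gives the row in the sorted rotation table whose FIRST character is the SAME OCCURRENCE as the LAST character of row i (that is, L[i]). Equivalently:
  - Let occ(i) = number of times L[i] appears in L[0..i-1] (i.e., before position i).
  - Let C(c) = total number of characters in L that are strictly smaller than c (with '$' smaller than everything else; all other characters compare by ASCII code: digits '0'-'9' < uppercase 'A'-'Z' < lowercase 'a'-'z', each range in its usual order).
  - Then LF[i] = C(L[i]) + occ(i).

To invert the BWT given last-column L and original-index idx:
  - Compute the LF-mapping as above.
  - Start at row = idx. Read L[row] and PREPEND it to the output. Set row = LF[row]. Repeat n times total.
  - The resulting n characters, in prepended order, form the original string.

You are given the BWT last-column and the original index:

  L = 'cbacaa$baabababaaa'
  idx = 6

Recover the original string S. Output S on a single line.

LF mapping: 16 11 1 17 2 3 0 12 4 5 13 6 14 7 15 8 9 10
Walk LF starting at row 6, prepending L[row]:
  step 1: row=6, L[6]='$', prepend. Next row=LF[6]=0
  step 2: row=0, L[0]='c', prepend. Next row=LF[0]=16
  step 3: row=16, L[16]='a', prepend. Next row=LF[16]=9
  step 4: row=9, L[9]='a', prepend. Next row=LF[9]=5
  step 5: row=5, L[5]='a', prepend. Next row=LF[5]=3
  step 6: row=3, L[3]='c', prepend. Next row=LF[3]=17
  step 7: row=17, L[17]='a', prepend. Next row=LF[17]=10
  step 8: row=10, L[10]='b', prepend. Next row=LF[10]=13
  step 9: row=13, L[13]='a', prepend. Next row=LF[13]=7
  step 10: row=7, L[7]='b', prepend. Next row=LF[7]=12
  step 11: row=12, L[12]='b', prepend. Next row=LF[12]=14
  step 12: row=14, L[14]='b', prepend. Next row=LF[14]=15
  step 13: row=15, L[15]='a', prepend. Next row=LF[15]=8
  step 14: row=8, L[8]='a', prepend. Next row=LF[8]=4
  step 15: row=4, L[4]='a', prepend. Next row=LF[4]=2
  step 16: row=2, L[2]='a', prepend. Next row=LF[2]=1
  step 17: row=1, L[1]='b', prepend. Next row=LF[1]=11
  step 18: row=11, L[11]='a', prepend. Next row=LF[11]=6
Reversed output: abaaaabbbabacaaac$

Answer: abaaaabbbabacaaac$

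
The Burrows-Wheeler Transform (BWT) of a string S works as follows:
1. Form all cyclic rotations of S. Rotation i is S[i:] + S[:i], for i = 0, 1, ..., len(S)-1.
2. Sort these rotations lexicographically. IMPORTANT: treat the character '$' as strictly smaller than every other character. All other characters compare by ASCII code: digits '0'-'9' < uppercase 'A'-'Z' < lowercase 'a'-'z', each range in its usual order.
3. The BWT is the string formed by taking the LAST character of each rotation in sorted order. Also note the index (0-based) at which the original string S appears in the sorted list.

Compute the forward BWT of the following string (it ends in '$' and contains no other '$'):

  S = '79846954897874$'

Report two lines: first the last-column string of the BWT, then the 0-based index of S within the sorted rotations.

All 15 rotations (rotation i = S[i:]+S[:i]):
  rot[0] = 79846954897874$
  rot[1] = 9846954897874$7
  rot[2] = 846954897874$79
  rot[3] = 46954897874$798
  rot[4] = 6954897874$7984
  rot[5] = 954897874$79846
  rot[6] = 54897874$798469
  rot[7] = 4897874$7984695
  rot[8] = 897874$79846954
  rot[9] = 97874$798469548
  rot[10] = 7874$7984695489
  rot[11] = 874$79846954897
  rot[12] = 74$798469548978
  rot[13] = 4$7984695489787
  rot[14] = $79846954897874
Sorted (with $ < everything):
  sorted[0] = $79846954897874  (last char: '4')
  sorted[1] = 4$7984695489787  (last char: '7')
  sorted[2] = 46954897874$798  (last char: '8')
  sorted[3] = 4897874$7984695  (last char: '5')
  sorted[4] = 54897874$798469  (last char: '9')
  sorted[5] = 6954897874$7984  (last char: '4')
  sorted[6] = 74$798469548978  (last char: '8')
  sorted[7] = 7874$7984695489  (last char: '9')
  sorted[8] = 79846954897874$  (last char: '$')
  sorted[9] = 846954897874$79  (last char: '9')
  sorted[10] = 874$79846954897  (last char: '7')
  sorted[11] = 897874$79846954  (last char: '4')
  sorted[12] = 954897874$79846  (last char: '6')
  sorted[13] = 97874$798469548  (last char: '8')
  sorted[14] = 9846954897874$7  (last char: '7')
Last column: 47859489$974687
Original string S is at sorted index 8

Answer: 47859489$974687
8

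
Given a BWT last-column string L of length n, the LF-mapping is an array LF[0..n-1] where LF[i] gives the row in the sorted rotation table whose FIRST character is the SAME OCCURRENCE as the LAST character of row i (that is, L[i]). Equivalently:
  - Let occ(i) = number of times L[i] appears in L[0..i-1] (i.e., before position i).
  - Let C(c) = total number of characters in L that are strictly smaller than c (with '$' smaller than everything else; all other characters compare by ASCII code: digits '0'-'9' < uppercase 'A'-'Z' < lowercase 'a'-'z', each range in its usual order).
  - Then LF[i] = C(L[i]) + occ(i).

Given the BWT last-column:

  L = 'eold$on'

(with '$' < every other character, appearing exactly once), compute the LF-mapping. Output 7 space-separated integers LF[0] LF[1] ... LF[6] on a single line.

Answer: 2 5 3 1 0 6 4

Derivation:
Char counts: '$':1, 'd':1, 'e':1, 'l':1, 'n':1, 'o':2
C (first-col start): C('$')=0, C('d')=1, C('e')=2, C('l')=3, C('n')=4, C('o')=5
L[0]='e': occ=0, LF[0]=C('e')+0=2+0=2
L[1]='o': occ=0, LF[1]=C('o')+0=5+0=5
L[2]='l': occ=0, LF[2]=C('l')+0=3+0=3
L[3]='d': occ=0, LF[3]=C('d')+0=1+0=1
L[4]='$': occ=0, LF[4]=C('$')+0=0+0=0
L[5]='o': occ=1, LF[5]=C('o')+1=5+1=6
L[6]='n': occ=0, LF[6]=C('n')+0=4+0=4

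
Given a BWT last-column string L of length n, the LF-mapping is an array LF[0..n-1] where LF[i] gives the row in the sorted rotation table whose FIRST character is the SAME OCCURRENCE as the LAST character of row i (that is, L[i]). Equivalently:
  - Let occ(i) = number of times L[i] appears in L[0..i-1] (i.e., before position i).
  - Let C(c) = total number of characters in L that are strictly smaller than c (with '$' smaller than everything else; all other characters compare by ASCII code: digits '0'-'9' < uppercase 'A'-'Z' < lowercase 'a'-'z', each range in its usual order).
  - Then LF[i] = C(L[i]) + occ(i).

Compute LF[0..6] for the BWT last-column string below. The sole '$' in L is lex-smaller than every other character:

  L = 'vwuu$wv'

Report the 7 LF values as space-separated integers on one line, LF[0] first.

Answer: 3 5 1 2 0 6 4

Derivation:
Char counts: '$':1, 'u':2, 'v':2, 'w':2
C (first-col start): C('$')=0, C('u')=1, C('v')=3, C('w')=5
L[0]='v': occ=0, LF[0]=C('v')+0=3+0=3
L[1]='w': occ=0, LF[1]=C('w')+0=5+0=5
L[2]='u': occ=0, LF[2]=C('u')+0=1+0=1
L[3]='u': occ=1, LF[3]=C('u')+1=1+1=2
L[4]='$': occ=0, LF[4]=C('$')+0=0+0=0
L[5]='w': occ=1, LF[5]=C('w')+1=5+1=6
L[6]='v': occ=1, LF[6]=C('v')+1=3+1=4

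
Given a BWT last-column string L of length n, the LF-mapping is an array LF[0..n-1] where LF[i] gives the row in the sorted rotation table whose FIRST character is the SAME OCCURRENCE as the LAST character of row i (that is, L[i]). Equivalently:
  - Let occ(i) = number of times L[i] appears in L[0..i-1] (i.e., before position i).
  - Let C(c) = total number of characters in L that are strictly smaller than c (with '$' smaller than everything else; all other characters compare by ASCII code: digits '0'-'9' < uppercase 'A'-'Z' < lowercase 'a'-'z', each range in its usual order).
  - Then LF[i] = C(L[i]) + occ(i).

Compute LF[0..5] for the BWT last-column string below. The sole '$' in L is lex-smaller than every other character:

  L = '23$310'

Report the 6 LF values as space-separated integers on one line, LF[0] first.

Char counts: '$':1, '0':1, '1':1, '2':1, '3':2
C (first-col start): C('$')=0, C('0')=1, C('1')=2, C('2')=3, C('3')=4
L[0]='2': occ=0, LF[0]=C('2')+0=3+0=3
L[1]='3': occ=0, LF[1]=C('3')+0=4+0=4
L[2]='$': occ=0, LF[2]=C('$')+0=0+0=0
L[3]='3': occ=1, LF[3]=C('3')+1=4+1=5
L[4]='1': occ=0, LF[4]=C('1')+0=2+0=2
L[5]='0': occ=0, LF[5]=C('0')+0=1+0=1

Answer: 3 4 0 5 2 1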